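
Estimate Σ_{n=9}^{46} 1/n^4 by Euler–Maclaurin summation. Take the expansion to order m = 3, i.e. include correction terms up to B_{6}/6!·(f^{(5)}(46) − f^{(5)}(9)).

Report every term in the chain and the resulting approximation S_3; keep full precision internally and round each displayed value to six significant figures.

S_3 ≈ 0.000535752

Integral: ∫_9^46 1/x^4 dx = 0.000453823.
Boundary: ½(f(9) + f(46)) = ½(0.000152416 + 2.23341e-07) = 7.63196e-05.
Integral + boundary = 0.000530142.
k=1: B_{2}/(2)! × [f^{(1)}(46) − f^{(1)}(9)] = 1/12 × (-1.94210e-08 − (-6.77404e-05)) = 5.64341e-06.
After k=1: 0.000535786.
k=2: B_{4}/(4)! × [f^{(3)}(46) − f^{(3)}(9)] = −1/720 × (-2.75345e-10 − (-2.50890e-05)) = -3.48455e-08.
After k=2: 0.000535751.
k=3: B_{6}/(6)! × [f^{(5)}(46) − f^{(5)}(9)] = 1/30240 × (-7.28700e-12 − (-1.73455e-05)) = 5.73594e-10.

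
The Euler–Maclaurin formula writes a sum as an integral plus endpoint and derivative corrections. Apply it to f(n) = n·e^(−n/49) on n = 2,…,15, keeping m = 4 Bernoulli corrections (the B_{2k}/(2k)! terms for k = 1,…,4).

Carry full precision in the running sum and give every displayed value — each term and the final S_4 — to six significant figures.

S_4 ≈ 96.4760

∫_2^15 x·e^(−x/49) dx evaluates to 90.0279.
Boundary: ½(f(2) + f(15)) = ½(1.92001 + 11.0444) = 6.48223.
Running total after boundary: 96.5101.
k=1: B_{2}/(2)! × [f^{(1)}(15) − f^{(1)}(2)] = 1/12 × (0.510900 − 0.920822) = -0.0341602.
Partial sum through k=1: 96.4760.
k=2: B_{4}/(4)! × [f^{(3)}(15) − f^{(3)}(2)] = −1/720 × (0.000826111 − 0.00118319) = 4.95939e-07.
Partial sum through k=2: 96.4760.
k=3: B_{6}/(6)! × [f^{(5)}(15) − f^{(5)}(2)] = 1/30240 × (5.99515e-07 − 8.25847e-07) = -7.48452e-12.
Partial sum through k=3: 96.4760.
k=4: B_{8}/(8)! × [f^{(7)}(15) − f^{(7)}(2)] = −1/1209600 × (3.56085e-10 − 4.82676e-10) = 1.04655e-16.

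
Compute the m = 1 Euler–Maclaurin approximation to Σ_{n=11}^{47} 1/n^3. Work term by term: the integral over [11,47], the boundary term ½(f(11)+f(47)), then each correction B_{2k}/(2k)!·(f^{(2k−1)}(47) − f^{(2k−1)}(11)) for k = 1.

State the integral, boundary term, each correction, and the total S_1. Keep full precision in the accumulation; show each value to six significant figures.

S_1 ≈ 0.00430338

The integral term ∫_11^47 1/x^3 dx = 0.00390588.
Endpoint term: (f(11) + f(47))/2 = (0.000751315 + 9.63178e-06)/2 = 0.000380473.
Running total after boundary: 0.00428636.
k=1: B_{2}/(2)! × [f^{(1)}(47) − f^{(1)}(11)] = 1/12 × (-6.14794e-07 − (-0.000204904)) = 1.70241e-05.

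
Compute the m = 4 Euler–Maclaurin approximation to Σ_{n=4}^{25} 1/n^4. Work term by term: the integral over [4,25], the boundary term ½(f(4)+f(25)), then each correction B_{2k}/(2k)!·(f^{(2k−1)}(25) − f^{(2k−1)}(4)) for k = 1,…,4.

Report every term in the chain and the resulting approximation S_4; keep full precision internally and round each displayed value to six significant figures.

S_4 ≈ 0.00745745

Integral: ∫_4^25 1/x^4 dx = 0.00518700.
Endpoint term: (f(4) + f(25))/2 = (0.00390625 + 2.56000e-06)/2 = 0.00195441.
Running total after boundary: 0.00714140.
Correction k=1: B_{2}/2! · (f^{(1)}(25) − f^{(1)}(4)) = 1/12 · (-4.09600e-07 − (-0.00390625)) = 0.000325487.
After k=1: 0.00746689.
Correction k=2: B_{4}/4! · (f^{(3)}(25) − f^{(3)}(4)) = −1/720 · (-1.96608e-08 − (-0.00732422)) = -1.01725e-05.
After k=2: 0.00745672.
Correction k=3: B_{6}/6! · (f^{(5)}(25) − f^{(5)}(4)) = 1/30240 · (-1.76161e-09 − (-0.0256348)) = 8.47710e-07.
After k=3: 0.00745757.
Correction k=4: B_{8}/8! · (f^{(7)}(25) − f^{(7)}(4)) = −1/1209600 · (-2.53672e-10 − (-0.144196)) = -1.19209e-07.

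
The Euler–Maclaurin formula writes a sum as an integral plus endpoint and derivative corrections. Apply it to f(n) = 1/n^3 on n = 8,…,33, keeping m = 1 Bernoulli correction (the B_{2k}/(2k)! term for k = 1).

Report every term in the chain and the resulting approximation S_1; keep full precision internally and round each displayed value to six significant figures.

S_1 ≈ 0.00840466

∫_8^33 1/x^3 dx evaluates to 0.00735336.
Endpoint term: (f(8) + f(33))/2 = (0.00195312 + 2.78265e-05)/2 = 0.000990476.
So far: 0.00834384.
k=1: B_{2}/(2)! × [f^{(1)}(33) − f^{(1)}(8)] = 1/12 × (-2.52968e-06 − (-0.000732422)) = 6.08243e-05.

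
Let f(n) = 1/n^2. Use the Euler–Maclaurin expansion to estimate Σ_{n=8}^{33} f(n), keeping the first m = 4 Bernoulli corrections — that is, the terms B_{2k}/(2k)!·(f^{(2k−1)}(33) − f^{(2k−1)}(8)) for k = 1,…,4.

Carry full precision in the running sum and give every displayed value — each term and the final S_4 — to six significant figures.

Integral: ∫_8^33 1/x^2 dx = 0.0946970.
Endpoint term: (f(8) + f(33))/2 = (0.0156250 + 0.000918274)/2 = 0.00827164.
Integral + boundary = 0.102969.
Order-1 term: 1/12 · (-5.56529e-05 − (-0.00390625)) = 0.000320883.
Partial sum through k=1: 0.103289.
Order-2 term: −1/720 · (-6.13256e-07 − (-0.000732422)) = -1.01640e-06.
Partial sum through k=2: 0.103288.
Order-3 term: 1/30240 · (-1.68941e-08 − (-0.000343323)) = 1.13527e-08.
Partial sum through k=3: 0.103288.
Order-4 term: −1/1209600 · (-8.68750e-10 − (-0.000300407)) = -2.48352e-10.

S_4 ≈ 0.103288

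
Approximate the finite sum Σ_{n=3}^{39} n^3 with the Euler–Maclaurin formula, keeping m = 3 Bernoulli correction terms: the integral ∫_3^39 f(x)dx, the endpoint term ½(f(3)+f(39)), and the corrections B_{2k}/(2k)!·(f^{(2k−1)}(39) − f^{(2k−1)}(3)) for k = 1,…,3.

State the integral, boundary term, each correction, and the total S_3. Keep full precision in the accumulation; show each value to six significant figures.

∫_3^39 x^3 dx evaluates to 578340.
½[f(3) + f(39)] = ½[27.0000 + 59319.0] = 29673.0.
Running total after boundary: 608013.
k=1: B_{2}/(2)! × [f^{(1)}(39) − f^{(1)}(3)] = 1/12 × (4563.00 − 27.0000) = 378.000.
After k=1: 608391.
k=2: B_{4}/(4)! × [f^{(3)}(39) − f^{(3)}(3)] = −1/720 × (6.00000 − 6.00000) = 0.00000.
After k=2: 608391.
k=3: B_{6}/(6)! × [f^{(5)}(39) − f^{(5)}(3)] = 1/30240 × (0.00000 − 0.00000) = 0.00000.

S_3 ≈ 608391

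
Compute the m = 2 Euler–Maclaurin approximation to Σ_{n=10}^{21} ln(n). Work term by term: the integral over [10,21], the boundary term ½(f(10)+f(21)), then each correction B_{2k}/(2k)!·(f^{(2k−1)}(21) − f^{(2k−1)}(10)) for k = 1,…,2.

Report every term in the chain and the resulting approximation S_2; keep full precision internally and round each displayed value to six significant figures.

The integral term ∫_10^21 ln(x) dx = 29.9091.
Boundary: ½(f(10) + f(21)) = ½(2.30259 + 3.04452) = 2.67355.
So far: 32.5827.
Correction k=1: B_{2}/2! · (f^{(1)}(21) − f^{(1)}(10)) = 1/12 · (0.0476190 − 0.100000) = -0.00436508.
Partial sum through k=1: 32.5783.
Correction k=2: B_{4}/4! · (f^{(3)}(21) − f^{(3)}(10)) = −1/720 · (0.000215959 − 0.00200000) = 2.47783e-06.

S_2 ≈ 32.5783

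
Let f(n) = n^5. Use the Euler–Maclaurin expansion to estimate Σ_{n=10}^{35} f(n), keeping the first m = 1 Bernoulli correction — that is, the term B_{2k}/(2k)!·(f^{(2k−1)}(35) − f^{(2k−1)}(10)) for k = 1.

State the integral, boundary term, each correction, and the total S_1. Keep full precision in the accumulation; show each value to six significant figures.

Integral: ∫_10^35 x^5 dx = 3.06211e+08.
Endpoint term: (f(10) + f(35))/2 = (100000 + 5.25219e+07)/2 = 2.63109e+07.
So far: 3.32522e+08.
Order-1 term: 1/12 · (7.50312e+06 − 50000.0) = 621094.

S_1 ≈ 3.33143e+08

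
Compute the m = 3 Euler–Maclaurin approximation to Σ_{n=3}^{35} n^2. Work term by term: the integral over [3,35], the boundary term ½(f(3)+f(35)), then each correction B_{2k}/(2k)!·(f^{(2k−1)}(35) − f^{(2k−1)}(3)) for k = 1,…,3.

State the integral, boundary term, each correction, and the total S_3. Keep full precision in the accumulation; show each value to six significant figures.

S_3 ≈ 14905.0

∫_3^35 x^2 dx evaluates to 14282.7.
½[f(3) + f(35)] = ½[9.00000 + 1225.00] = 617.000.
Running total after boundary: 14899.7.
Correction k=1: B_{2}/2! · (f^{(1)}(35) − f^{(1)}(3)) = 1/12 · (70.0000 − 6.00000) = 5.33333.
After k=1: 14905.0.
Correction k=2: B_{4}/4! · (f^{(3)}(35) − f^{(3)}(3)) = −1/720 · (0.00000 − 0.00000) = 0.00000.
After k=2: 14905.0.
Correction k=3: B_{6}/6! · (f^{(5)}(35) − f^{(5)}(3)) = 1/30240 · (0.00000 − 0.00000) = 0.00000.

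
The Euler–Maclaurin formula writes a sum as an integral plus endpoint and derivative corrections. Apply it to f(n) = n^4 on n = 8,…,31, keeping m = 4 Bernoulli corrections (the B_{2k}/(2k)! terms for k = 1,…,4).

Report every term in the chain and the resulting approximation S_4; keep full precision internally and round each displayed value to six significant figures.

∫_8^31 x^4 dx evaluates to 5.71928e+06.
Endpoint term: (f(8) + f(31))/2 = (4096.00 + 923521)/2 = 463808.
Integral + boundary = 6.18309e+06.
k=1: B_{2}/(2)! × [f^{(1)}(31) − f^{(1)}(8)] = 1/12 × (119164 − 2048.00) = 9759.67.
Running total after k=1: 6.19284e+06.
k=2: B_{4}/(4)! × [f^{(3)}(31) − f^{(3)}(8)] = −1/720 × (744.000 − 192.000) = -0.766667.
Running total after k=2: 6.19284e+06.
k=3: B_{6}/(6)! × [f^{(5)}(31) − f^{(5)}(8)] = 1/30240 × (0.00000 − 0.00000) = 0.00000.
Running total after k=3: 6.19284e+06.
k=4: B_{8}/(8)! × [f^{(7)}(31) − f^{(7)}(8)] = −1/1209600 × (0.00000 − 0.00000) = 0.00000.

S_4 ≈ 6.19284e+06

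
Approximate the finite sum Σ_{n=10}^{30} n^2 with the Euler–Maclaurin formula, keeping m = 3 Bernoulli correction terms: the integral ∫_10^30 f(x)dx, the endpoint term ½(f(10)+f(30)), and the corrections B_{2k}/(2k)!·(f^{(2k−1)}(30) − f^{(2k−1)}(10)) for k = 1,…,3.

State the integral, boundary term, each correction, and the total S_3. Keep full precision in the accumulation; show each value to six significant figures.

S_3 ≈ 9170.00

Integral: ∫_10^30 x^2 dx = 8666.67.
½[f(10) + f(30)] = ½[100.000 + 900.000] = 500.000.
So far: 9166.67.
Correction k=1: B_{2}/2! · (f^{(1)}(30) − f^{(1)}(10)) = 1/12 · (60.0000 − 20.0000) = 3.33333.
After k=1: 9170.00.
Correction k=2: B_{4}/4! · (f^{(3)}(30) − f^{(3)}(10)) = −1/720 · (0.00000 − 0.00000) = 0.00000.
After k=2: 9170.00.
Correction k=3: B_{6}/6! · (f^{(5)}(30) − f^{(5)}(10)) = 1/30240 · (0.00000 − 0.00000) = 0.00000.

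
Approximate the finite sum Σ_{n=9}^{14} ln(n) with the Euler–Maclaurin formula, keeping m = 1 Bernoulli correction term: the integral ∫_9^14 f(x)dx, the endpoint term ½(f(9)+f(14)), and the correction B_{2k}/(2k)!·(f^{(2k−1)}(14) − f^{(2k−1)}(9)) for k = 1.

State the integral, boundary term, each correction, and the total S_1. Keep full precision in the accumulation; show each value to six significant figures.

The integral term ∫_9^14 ln(x) dx = 12.1718.
Endpoint term: (f(9) + f(14))/2 = (2.19722 + 2.63906)/2 = 2.41814.
Integral + boundary = 14.5899.
Order-1 term: 1/12 · (0.0714286 − 0.111111) = -0.00330688.

S_1 ≈ 14.5866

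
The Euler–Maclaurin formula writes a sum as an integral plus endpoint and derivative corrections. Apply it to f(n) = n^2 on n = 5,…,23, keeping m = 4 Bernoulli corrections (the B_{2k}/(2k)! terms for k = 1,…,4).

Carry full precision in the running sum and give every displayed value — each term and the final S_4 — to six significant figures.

Integral: ∫_5^23 x^2 dx = 4014.00.
Boundary: ½(f(5) + f(23)) = ½(25.0000 + 529.000) = 277.000.
Running total after boundary: 4291.00.
k=1: B_{2}/(2)! × [f^{(1)}(23) − f^{(1)}(5)] = 1/12 × (46.0000 − 10.0000) = 3.00000.
Partial sum through k=1: 4294.00.
k=2: B_{4}/(4)! × [f^{(3)}(23) − f^{(3)}(5)] = −1/720 × (0.00000 − 0.00000) = 0.00000.
Partial sum through k=2: 4294.00.
k=3: B_{6}/(6)! × [f^{(5)}(23) − f^{(5)}(5)] = 1/30240 × (0.00000 − 0.00000) = 0.00000.
Partial sum through k=3: 4294.00.
k=4: B_{8}/(8)! × [f^{(7)}(23) − f^{(7)}(5)] = −1/1209600 × (0.00000 − 0.00000) = 0.00000.

S_4 ≈ 4294.00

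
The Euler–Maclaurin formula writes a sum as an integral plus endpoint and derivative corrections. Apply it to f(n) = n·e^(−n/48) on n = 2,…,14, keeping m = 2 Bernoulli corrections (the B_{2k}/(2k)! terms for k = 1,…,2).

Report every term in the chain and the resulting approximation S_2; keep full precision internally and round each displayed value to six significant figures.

S_2 ≈ 85.0864

Integral: ∫_2^14 x·e^(−x/48) dx = 78.9306.
Boundary: ½(f(2) + f(14)) = ½(1.91838 + 10.4582) = 6.18831.
So far: 85.1189.
k=1: B_{2}/(2)! × [f^{(1)}(14) − f^{(1)}(2)] = 1/12 × (0.529137 − 0.919223) = -0.0325072.
Partial sum through k=1: 85.0864.
k=2: B_{4}/(4)! × [f^{(3)}(14) − f^{(3)}(2)] = −1/720 × (0.000878113 − 0.00123160) = 4.90952e-07.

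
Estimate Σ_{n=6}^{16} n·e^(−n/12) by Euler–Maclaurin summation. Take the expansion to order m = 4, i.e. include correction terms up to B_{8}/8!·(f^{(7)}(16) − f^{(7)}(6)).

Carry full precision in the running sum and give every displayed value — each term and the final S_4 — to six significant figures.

S_4 ≈ 46.3378

∫_6^16 x·e^(−x/12) dx evaluates to 42.4420.
Endpoint term: (f(6) + f(16))/2 = (3.63918 + 4.21755)/2 = 3.92837.
Running total after boundary: 46.3704.
Correction k=1: B_{2}/2! · (f^{(1)}(16) − f^{(1)}(6)) = 1/12 · (-0.0878657 − 0.303265) = -0.0325943.
After k=1: 46.3378.
Correction k=2: B_{4}/4! · (f^{(3)}(16) − f^{(3)}(6)) = −1/720 · (0.00305089 − 0.0105300) = 1.03877e-05.
After k=2: 46.3378.
Correction k=3: B_{6}/6! · (f^{(5)}(16) − f^{(5)}(6)) = 1/30240 · (4.66109e-05 − 0.000131626) = -2.81133e-09.
After k=3: 46.3378.
Correction k=4: B_{8}/8! · (f^{(7)}(16) − f^{(7)}(6)) = −1/1209600 · (5.00243e-07 − 1.32032e-06) = 6.77972e-13.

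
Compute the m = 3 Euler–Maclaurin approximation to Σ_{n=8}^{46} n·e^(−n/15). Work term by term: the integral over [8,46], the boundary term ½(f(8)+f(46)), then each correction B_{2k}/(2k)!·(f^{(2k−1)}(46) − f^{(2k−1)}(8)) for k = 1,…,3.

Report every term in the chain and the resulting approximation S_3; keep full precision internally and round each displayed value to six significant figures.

S_3 ≈ 163.163

Integral: ∫_8^46 x·e^(−x/15) dx = 159.776.
½[f(8) + f(46)] = ½[4.69317 + 2.14250] = 3.41784.
So far: 163.194.
Order-1 term: 1/12 · (-0.0962574 − 0.273768) = -0.0308355.
Running total after k=1: 163.163.
Order-2 term: −1/720 · (-1.38003e-05 − 0.00643138) = 8.95164e-06.
Running total after k=2: 163.163.
Order-3 term: 1/30240 · (1.77871e-06 − 5.17601e-05) = -1.65282e-09.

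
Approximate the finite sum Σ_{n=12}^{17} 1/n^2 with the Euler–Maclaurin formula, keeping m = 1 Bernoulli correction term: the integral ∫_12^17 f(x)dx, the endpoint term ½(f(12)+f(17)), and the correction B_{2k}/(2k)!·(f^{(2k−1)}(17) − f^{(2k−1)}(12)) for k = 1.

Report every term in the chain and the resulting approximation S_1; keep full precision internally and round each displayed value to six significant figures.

S_1 ≈ 0.0297747

Integral: ∫_12^17 1/x^2 dx = 0.0245098.
Boundary: ½(f(12) + f(17)) = ½(0.00694444 + 0.00346021) = 0.00520233.
So far: 0.0297121.
Order-1 term: 1/12 · (-0.000407083 − (-0.00115741)) = 6.25270e-05.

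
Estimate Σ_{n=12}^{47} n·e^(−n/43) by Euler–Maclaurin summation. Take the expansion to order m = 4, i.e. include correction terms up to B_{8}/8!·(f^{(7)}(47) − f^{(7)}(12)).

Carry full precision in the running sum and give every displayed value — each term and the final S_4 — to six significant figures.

∫_12^47 x·e^(−x/43) dx evaluates to 491.862.
½[f(12) + f(47)] = ½[9.07785 + 15.7545] = 12.4162.
Running total after boundary: 504.278.
k=1: B_{2}/(2)! × [f^{(1)}(47) − f^{(1)}(12)] = 1/12 × (-0.0311815 − 0.545374) = -0.0480463.
Partial sum through k=1: 504.230.
k=2: B_{4}/(4)! × [f^{(3)}(47) − f^{(3)}(12)] = −1/720 × (0.000345712 − 0.00111322) = 1.06599e-06.
Partial sum through k=2: 504.230.
k=3: B_{6}/(6)! × [f^{(5)}(47) − f^{(5)}(12)] = 1/30240 × (3.83065e-07 − 1.04461e-06) = -2.18766e-11.
Partial sum through k=3: 504.230.
k=4: B_{8}/(8)! × [f^{(7)}(47) − f^{(7)}(12)] = −1/1209600 × (3.13228e-10 − 8.04304e-10) = 4.05982e-16.

S_4 ≈ 504.230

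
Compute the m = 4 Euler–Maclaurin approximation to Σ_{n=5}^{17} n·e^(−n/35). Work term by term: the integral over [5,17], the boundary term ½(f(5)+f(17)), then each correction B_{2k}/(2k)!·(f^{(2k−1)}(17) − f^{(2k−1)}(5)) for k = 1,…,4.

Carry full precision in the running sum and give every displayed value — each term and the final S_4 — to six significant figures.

S_4 ≈ 101.222

Integral: ∫_5^17 x·e^(−x/35) dx = 93.8603.
Endpoint term: (f(5) + f(17))/2 = (4.33439 + 10.4594)/2 = 7.39688.
Running total after boundary: 101.257.
k=1: B_{2}/(2)! × [f^{(1)}(17) − f^{(1)}(5)] = 1/12 × (0.316418 − 0.743038) = -0.0355517.
Running total after k=1: 101.222.
k=2: B_{4}/(4)! × [f^{(3)}(17) − f^{(3)}(5)] = −1/720 × (0.00126280 − 0.00202187) = 1.05426e-06.
Running total after k=2: 101.222.
k=3: B_{6}/(6)! × [f^{(5)}(17) − f^{(5)}(5)] = 1/30240 × (1.85086e-06 − 2.80586e-06) = -3.15808e-11.
Running total after k=3: 101.222.
k=4: B_{8}/(8)! × [f^{(7)}(17) − f^{(7)}(5)] = −1/1209600 × (2.18030e-09 − 3.23365e-09) = 8.70827e-16.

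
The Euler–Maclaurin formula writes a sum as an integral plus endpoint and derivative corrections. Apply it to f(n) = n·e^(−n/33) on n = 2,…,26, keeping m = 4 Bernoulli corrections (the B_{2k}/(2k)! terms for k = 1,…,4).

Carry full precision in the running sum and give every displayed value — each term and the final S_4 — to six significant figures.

S_4 ≈ 208.355

∫_2^26 x·e^(−x/33) dx evaluates to 201.567.
½[f(2) + f(26)] = ½[1.88239 + 11.8250] = 6.85370.
Integral + boundary = 208.421.
k=1: B_{2}/(2)! × [f^{(1)}(26) − f^{(1)}(2)] = 1/12 × (0.0964745 − 0.884152) = -0.0656398.
After k=1: 208.355.
k=2: B_{4}/(4)! × [f^{(3)}(26) − f^{(3)}(2)] = −1/720 × (0.000923867 − 0.00254044) = 2.24524e-06.
After k=2: 208.355.
k=3: B_{6}/(6)! × [f^{(5)}(26) − f^{(5)}(2)] = 1/30240 × (1.61538e-06 − 3.92010e-06) = -7.62144e-11.
After k=3: 208.355.
k=4: B_{8}/(8)! × [f^{(7)}(26) − f^{(7)}(2)] = −1/1209600 × (2.18769e-09 − 5.05728e-09) = 2.37235e-15.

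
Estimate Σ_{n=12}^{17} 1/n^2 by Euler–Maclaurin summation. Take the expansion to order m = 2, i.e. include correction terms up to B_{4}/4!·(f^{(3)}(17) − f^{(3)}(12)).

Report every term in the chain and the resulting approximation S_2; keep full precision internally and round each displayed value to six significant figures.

Integral: ∫_12^17 1/x^2 dx = 0.0245098.
Boundary: ½(f(12) + f(17)) = ½(0.00694444 + 0.00346021) = 0.00520233.
Running total after boundary: 0.0297121.
Order-1 term: 1/12 · (-0.000407083 − (-0.00115741)) = 6.25270e-05.
Running total after k=1: 0.0297747.
Order-2 term: −1/720 · (-1.69031e-05 − (-9.64506e-05)) = -1.10483e-07.

S_2 ≈ 0.0297745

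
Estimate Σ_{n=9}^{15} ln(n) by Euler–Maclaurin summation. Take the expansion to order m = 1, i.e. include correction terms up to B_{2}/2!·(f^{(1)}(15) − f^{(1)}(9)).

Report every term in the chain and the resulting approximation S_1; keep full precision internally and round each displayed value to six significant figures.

S_1 ≈ 17.2947

Integral: ∫_9^15 ln(x) dx = 14.8457.
½[f(9) + f(15)] = ½[2.19722 + 2.70805] = 2.45264.
Running total after boundary: 17.2984.
Correction k=1: B_{2}/2! · (f^{(1)}(15) − f^{(1)}(9)) = 1/12 · (0.0666667 − 0.111111) = -0.00370370.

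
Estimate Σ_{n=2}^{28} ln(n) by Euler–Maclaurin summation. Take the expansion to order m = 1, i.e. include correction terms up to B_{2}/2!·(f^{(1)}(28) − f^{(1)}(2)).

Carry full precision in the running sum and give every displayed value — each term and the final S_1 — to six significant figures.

S_1 ≈ 67.8894

The integral term ∫_2^28 ln(x) dx = 65.9154.
Endpoint term: (f(2) + f(28))/2 = (0.693147 + 3.33220)/2 = 2.01268.
Running total after boundary: 67.9281.
Correction k=1: B_{2}/2! · (f^{(1)}(28) − f^{(1)}(2)) = 1/12 · (0.0357143 − 0.500000) = -0.0386905.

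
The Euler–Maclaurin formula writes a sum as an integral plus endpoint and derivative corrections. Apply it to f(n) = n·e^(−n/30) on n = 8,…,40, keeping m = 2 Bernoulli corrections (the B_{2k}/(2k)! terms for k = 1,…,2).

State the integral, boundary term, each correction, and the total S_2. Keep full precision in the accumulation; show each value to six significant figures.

The integral term ∫_8^40 x·e^(−x/30) dx = 319.604.
Boundary: ½(f(8) + f(40)) = ½(6.12743 + 10.5439) = 8.33566.
Integral + boundary = 327.940.
k=1: B_{2}/(2)! × [f^{(1)}(40) − f^{(1)}(8)] = 1/12 × (-0.0878657 − 0.561681) = -0.0541289.
After k=1: 327.886.
k=2: B_{4}/(4)! × [f^{(3)}(40) − f^{(3)}(8)] = −1/720 × (0.000488143 − 0.00232615) = 2.55279e-06.

S_2 ≈ 327.886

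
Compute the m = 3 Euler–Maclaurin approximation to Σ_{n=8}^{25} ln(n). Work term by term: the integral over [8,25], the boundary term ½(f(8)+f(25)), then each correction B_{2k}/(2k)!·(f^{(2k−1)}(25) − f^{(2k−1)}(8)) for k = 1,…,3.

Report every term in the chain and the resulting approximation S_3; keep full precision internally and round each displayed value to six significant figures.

S_3 ≈ 49.4784

The integral term ∫_8^25 ln(x) dx = 46.8364.
Boundary: ½(f(8) + f(25)) = ½(2.07944 + 3.21888) = 2.64916.
So far: 49.4855.
k=1: B_{2}/(2)! × [f^{(1)}(25) − f^{(1)}(8)] = 1/12 × (0.0400000 − 0.125000) = -0.00708333.
After k=1: 49.4784.
k=2: B_{4}/(4)! × [f^{(3)}(25) − f^{(3)}(8)] = −1/720 × (0.000128000 − 0.00390625) = 5.24757e-06.
After k=2: 49.4784.
k=3: B_{6}/(6)! × [f^{(5)}(25) − f^{(5)}(8)] = 1/30240 × (2.45760e-06 − 0.000732422) = -2.41390e-08.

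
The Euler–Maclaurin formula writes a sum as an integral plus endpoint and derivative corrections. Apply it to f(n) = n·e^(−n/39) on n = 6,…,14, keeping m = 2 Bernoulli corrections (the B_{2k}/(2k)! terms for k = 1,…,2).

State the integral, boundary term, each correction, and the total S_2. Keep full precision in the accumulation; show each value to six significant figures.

The integral term ∫_6^14 x·e^(−x/39) dx = 61.1671.
Boundary: ½(f(6) + f(14)) = ½(5.14442 + 9.77749) = 7.46096.
Running total after boundary: 68.6280.
Correction k=1: B_{2}/2! · (f^{(1)}(14) − f^{(1)}(6)) = 1/12 · (0.447687 − 0.725496) = -0.0231507.
Partial sum through k=1: 68.6049.
Correction k=2: B_{4}/4! · (f^{(3)}(14) − f^{(3)}(6)) = −1/720 · (0.00121267 − 0.00160441) = 5.44079e-07.

S_2 ≈ 68.6049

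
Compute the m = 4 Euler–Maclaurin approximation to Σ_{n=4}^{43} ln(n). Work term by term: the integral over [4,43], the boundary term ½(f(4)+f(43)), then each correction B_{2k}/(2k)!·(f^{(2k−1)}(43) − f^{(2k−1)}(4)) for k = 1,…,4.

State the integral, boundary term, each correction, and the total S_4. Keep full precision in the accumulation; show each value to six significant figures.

S_4 ≈ 119.741

The integral term ∫_4^43 ln(x) dx = 117.186.
Boundary: ½(f(4) + f(43)) = ½(1.38629 + 3.76120) = 2.57375.
So far: 119.760.
k=1: B_{2}/(2)! × [f^{(1)}(43) − f^{(1)}(4)] = 1/12 × (0.0232558 − 0.250000) = -0.0188953.
After k=1: 119.741.
k=2: B_{4}/(4)! × [f^{(3)}(43) − f^{(3)}(4)] = −1/720 × (2.51550e-05 − 0.0312500) = 4.33678e-05.
After k=2: 119.741.
k=3: B_{6}/(6)! × [f^{(5)}(43) − f^{(5)}(4)] = 1/30240 × (1.63256e-07 − 0.0234375) = -7.75044e-07.
After k=3: 119.741.
k=4: B_{8}/(8)! × [f^{(7)}(43) − f^{(7)}(4)] = −1/1209600 × (2.64883e-09 − 0.0439453) = 3.63304e-08.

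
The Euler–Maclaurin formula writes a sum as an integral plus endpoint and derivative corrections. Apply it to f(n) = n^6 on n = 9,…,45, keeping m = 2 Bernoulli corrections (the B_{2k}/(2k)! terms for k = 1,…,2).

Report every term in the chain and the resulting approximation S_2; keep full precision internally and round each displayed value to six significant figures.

∫_9^45 x^6 dx evaluates to 5.33807e+10.
Endpoint term: (f(9) + f(45))/2 = (531441 + 8.30377e+09)/2 = 4.15215e+09.
So far: 5.75328e+10.
Order-1 term: 1/12 · (1.10717e+09 − 354294) = 9.22345e+07.
After k=1: 5.76251e+10.
Order-2 term: −1/720 · (1.09350e+07 − 87480.0) = -15066.0.

S_2 ≈ 5.76250e+10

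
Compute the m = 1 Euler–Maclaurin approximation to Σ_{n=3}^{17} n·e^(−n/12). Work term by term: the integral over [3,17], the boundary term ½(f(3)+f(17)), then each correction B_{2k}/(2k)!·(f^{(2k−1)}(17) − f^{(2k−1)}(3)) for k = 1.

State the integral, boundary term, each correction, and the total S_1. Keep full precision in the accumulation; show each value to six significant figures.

S_1 ≈ 58.9593

Integral: ∫_3^17 x·e^(−x/12) dx = 55.7868.
Endpoint term: (f(3) + f(17))/2 = (2.33640 + 4.12286)/2 = 3.22963.
Running total after boundary: 59.0164.
k=1: B_{2}/(2)! × [f^{(1)}(17) − f^{(1)}(3)] = 1/12 × (-0.101050 − 0.584101) = -0.0570959.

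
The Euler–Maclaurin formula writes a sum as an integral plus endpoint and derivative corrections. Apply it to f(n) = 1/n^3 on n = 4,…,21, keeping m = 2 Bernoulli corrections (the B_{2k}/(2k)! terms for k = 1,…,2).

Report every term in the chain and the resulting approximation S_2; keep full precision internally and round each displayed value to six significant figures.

S_2 ≈ 0.0389376

∫_4^21 1/x^3 dx evaluates to 0.0301162.
½[f(4) + f(21)] = ½[0.0156250 + 0.000107980] = 0.00786649.
Integral + boundary = 0.0379827.
Order-1 term: 1/12 · (-1.54257e-05 − (-0.0117188)) = 0.000975277.
After k=1: 0.0389580.
Order-2 term: −1/720 · (-6.99577e-07 − (-0.0146484)) = -2.03441e-05.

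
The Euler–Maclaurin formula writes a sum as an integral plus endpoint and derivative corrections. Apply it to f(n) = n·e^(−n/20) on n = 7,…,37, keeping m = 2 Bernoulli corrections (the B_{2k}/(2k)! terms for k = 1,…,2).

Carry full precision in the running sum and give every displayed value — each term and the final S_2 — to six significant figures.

The integral term ∫_7^37 x·e^(−x/20) dx = 201.281.
Boundary: ½(f(7) + f(37)) = ½(4.93282 + 5.81778) = 5.37530.
So far: 206.656.
Correction k=1: B_{2}/2! · (f^{(1)}(37) − f^{(1)}(7)) = 1/12 · (-0.133652 − 0.458047) = -0.0493082.
After k=1: 206.607.
Correction k=2: B_{4}/4! · (f^{(3)}(37) − f^{(3)}(7)) = −1/720 · (0.000452057 − 0.00466856) = 5.85625e-06.

S_2 ≈ 206.607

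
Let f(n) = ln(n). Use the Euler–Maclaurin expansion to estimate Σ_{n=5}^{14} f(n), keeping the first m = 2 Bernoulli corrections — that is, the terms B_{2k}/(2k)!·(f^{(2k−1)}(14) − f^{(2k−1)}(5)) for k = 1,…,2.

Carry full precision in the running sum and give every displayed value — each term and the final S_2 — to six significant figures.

∫_5^14 ln(x) dx evaluates to 19.8996.
½[f(5) + f(14)] = ½[1.60944 + 2.63906] = 2.12425.
So far: 22.0239.
Correction k=1: B_{2}/2! · (f^{(1)}(14) − f^{(1)}(5)) = 1/12 · (0.0714286 − 0.200000) = -0.0107143.
After k=1: 22.0131.
Correction k=2: B_{4}/4! · (f^{(3)}(14) − f^{(3)}(5)) = −1/720 · (0.000728863 − 0.0160000) = 2.12099e-05.

S_2 ≈ 22.0132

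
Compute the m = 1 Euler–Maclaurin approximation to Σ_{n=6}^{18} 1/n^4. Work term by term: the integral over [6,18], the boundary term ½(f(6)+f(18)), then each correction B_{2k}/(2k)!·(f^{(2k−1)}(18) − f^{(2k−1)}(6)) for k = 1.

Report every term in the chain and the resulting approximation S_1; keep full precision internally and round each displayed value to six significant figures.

S_1 ≈ 0.00191931

The integral term ∫_6^18 1/x^4 dx = 0.00148605.
Boundary: ½(f(6) + f(18)) = ½(0.000771605 + 9.52599e-06) = 0.000390565.
Running total after boundary: 0.00187662.
Correction k=1: B_{2}/2! · (f^{(1)}(18) − f^{(1)}(6)) = 1/12 · (-2.11689e-06 − (-0.000514403)) = 4.26905e-05.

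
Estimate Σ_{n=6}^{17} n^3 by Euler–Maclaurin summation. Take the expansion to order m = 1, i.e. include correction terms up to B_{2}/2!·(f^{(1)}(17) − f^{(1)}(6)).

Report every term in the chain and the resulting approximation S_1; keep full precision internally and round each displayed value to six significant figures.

S_1 ≈ 23184.0

Integral: ∫_6^17 x^3 dx = 20556.2.
Boundary: ½(f(6) + f(17)) = ½(216.000 + 4913.00) = 2564.50.
Integral + boundary = 23120.8.
Correction k=1: B_{2}/2! · (f^{(1)}(17) − f^{(1)}(6)) = 1/12 · (867.000 − 108.000) = 63.2500.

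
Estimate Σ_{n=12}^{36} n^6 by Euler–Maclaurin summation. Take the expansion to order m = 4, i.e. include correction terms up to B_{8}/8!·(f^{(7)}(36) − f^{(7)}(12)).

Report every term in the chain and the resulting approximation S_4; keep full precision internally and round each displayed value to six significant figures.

The integral term ∫_12^36 x^6 dx = 1.11898e+10.
Boundary: ½(f(12) + f(36)) = ½(2.98598e+06 + 2.17678e+09) = 1.08988e+09.
Running total after boundary: 1.22796e+10.
Order-1 term: 1/12 · (3.62797e+08 − 1.49299e+06) = 3.01087e+07.
Running total after k=1: 1.23098e+10.
Order-2 term: −1/720 · (5.59872e+06 − 207360) = -7488.00.
Running total after k=2: 1.23097e+10.
Order-3 term: 1/30240 · (25920.0 − 8640.00) = 0.571429.
Running total after k=3: 1.23097e+10.
Order-4 term: −1/1209600 · (0.00000 − 0.00000) = 0.00000.

S_4 ≈ 1.23097e+10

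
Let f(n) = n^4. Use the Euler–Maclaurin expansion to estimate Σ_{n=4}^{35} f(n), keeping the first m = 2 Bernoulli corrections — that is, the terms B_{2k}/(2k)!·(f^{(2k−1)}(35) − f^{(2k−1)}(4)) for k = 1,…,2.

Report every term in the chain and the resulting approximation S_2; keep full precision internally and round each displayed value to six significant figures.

S_2 ≈ 1.12689e+07

The integral term ∫_4^35 x^4 dx = 1.05042e+07.
Boundary: ½(f(4) + f(35)) = ½(256.000 + 1.50062e+06) = 750440.
Integral + boundary = 1.12546e+07.
Order-1 term: 1/12 · (171500 − 256.000) = 14270.3.
Partial sum through k=1: 1.12689e+07.
Order-2 term: −1/720 · (840.000 − 96.0000) = -1.03333.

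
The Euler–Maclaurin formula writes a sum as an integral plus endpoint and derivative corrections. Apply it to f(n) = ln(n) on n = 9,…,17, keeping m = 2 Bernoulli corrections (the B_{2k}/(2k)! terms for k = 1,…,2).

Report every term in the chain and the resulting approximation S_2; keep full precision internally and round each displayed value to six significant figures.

The integral term ∫_9^17 ln(x) dx = 20.3896.
Boundary: ½(f(9) + f(17)) = ½(2.19722 + 2.83321) = 2.51522.
Integral + boundary = 22.9048.
k=1: B_{2}/(2)! × [f^{(1)}(17) − f^{(1)}(9)] = 1/12 × (0.0588235 − 0.111111) = -0.00435730.
Partial sum through k=1: 22.9005.
k=2: B_{4}/(4)! × [f^{(3)}(17) − f^{(3)}(9)] = −1/720 × (0.000407083 − 0.00274348) = 3.24500e-06.

S_2 ≈ 22.9005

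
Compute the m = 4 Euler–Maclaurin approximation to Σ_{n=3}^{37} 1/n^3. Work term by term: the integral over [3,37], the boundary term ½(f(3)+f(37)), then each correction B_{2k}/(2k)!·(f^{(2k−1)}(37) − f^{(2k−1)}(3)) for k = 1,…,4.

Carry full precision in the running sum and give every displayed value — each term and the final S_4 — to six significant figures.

S_4 ≈ 0.0767009

∫_3^37 1/x^3 dx evaluates to 0.0551903.
Endpoint term: (f(3) + f(37))/2 = (0.0370370 + 1.97422e-05)/2 = 0.0185284.
Running total after boundary: 0.0737187.
Order-1 term: 1/12 · (-1.60072e-06 − (-0.0370370)) = 0.00308629.
Running total after k=1: 0.0768050.
Order-2 term: −1/720 · (-2.33852e-08 − (-0.0823045)) = -0.000114312.
Running total after k=2: 0.0766907.
Order-3 term: 1/30240 · (-7.17442e-10 − (-0.384088)) = 1.27013e-05.
Running total after k=3: 0.0767034.
Order-4 term: −1/1209600 · (-3.77325e-11 − (-3.07270)) = -2.54026e-06.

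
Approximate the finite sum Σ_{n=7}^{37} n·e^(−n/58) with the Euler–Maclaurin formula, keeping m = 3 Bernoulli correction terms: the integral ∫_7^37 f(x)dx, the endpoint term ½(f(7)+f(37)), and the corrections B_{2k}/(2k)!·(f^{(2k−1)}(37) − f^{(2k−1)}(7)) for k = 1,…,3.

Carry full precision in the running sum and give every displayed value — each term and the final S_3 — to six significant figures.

S_3 ≈ 442.814

Integral: ∫_7^37 x·e^(−x/58) dx = 429.986.
Endpoint term: (f(7) + f(37))/2 = (6.20416 + 19.5502)/2 = 12.8772.
Running total after boundary: 442.863.
Order-1 term: 1/12 · (0.191312 − 0.779341) = -0.0490024.
Partial sum through k=1: 442.814.
Order-2 term: −1/720 · (0.000371011 − 0.000758608) = 5.38330e-07.
Partial sum through k=2: 442.814.
Order-3 term: 1/30240 · (2.03672e-07 − 3.82148e-07) = -5.90200e-12.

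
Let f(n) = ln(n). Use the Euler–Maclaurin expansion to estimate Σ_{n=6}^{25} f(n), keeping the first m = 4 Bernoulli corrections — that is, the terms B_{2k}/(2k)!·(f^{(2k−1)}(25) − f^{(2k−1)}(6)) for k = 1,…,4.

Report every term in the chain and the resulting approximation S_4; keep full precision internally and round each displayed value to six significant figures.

The integral term ∫_6^25 ln(x) dx = 50.7213.
Endpoint term: (f(6) + f(25))/2 = (1.79176 + 3.21888)/2 = 2.50532.
Integral + boundary = 53.2267.
Correction k=1: B_{2}/2! · (f^{(1)}(25) − f^{(1)}(6)) = 1/12 · (0.0400000 − 0.166667) = -0.0105556.
Partial sum through k=1: 53.2161.
Correction k=2: B_{4}/4! · (f^{(3)}(25) − f^{(3)}(6)) = −1/720 · (0.000128000 − 0.00925926) = 1.26823e-05.
Partial sum through k=2: 53.2161.
Correction k=3: B_{6}/6! · (f^{(5)}(25) − f^{(5)}(6)) = 1/30240 · (2.45760e-06 − 0.00308642) = -1.01983e-07.
Partial sum through k=3: 53.2161.
Correction k=4: B_{8}/8! · (f^{(7)}(25) − f^{(7)}(6)) = −1/1209600 · (1.17965e-07 − 0.00257202) = 2.12624e-09.

S_4 ≈ 53.2161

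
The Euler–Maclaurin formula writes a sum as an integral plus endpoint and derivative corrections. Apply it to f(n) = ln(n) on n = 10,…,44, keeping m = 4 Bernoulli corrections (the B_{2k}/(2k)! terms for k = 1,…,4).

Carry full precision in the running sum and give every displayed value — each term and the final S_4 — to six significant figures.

S_4 ≈ 112.515

The integral term ∫_10^44 ln(x) dx = 109.478.
Boundary: ½(f(10) + f(44)) = ½(2.30259 + 3.78419) = 3.04339.
So far: 112.522.
Correction k=1: B_{2}/2! · (f^{(1)}(44) − f^{(1)}(10)) = 1/12 · (0.0227273 − 0.100000) = -0.00643939.
After k=1: 112.515.
Correction k=2: B_{4}/4! · (f^{(3)}(44) − f^{(3)}(10)) = −1/720 · (2.34786e-05 − 0.00200000) = 2.74517e-06.
After k=2: 112.515.
Correction k=3: B_{6}/6! · (f^{(5)}(44) − f^{(5)}(10)) = 1/30240 · (1.45528e-07 − 0.000240000) = -7.93170e-09.
After k=3: 112.515.
Correction k=4: B_{8}/8! · (f^{(7)}(44) − f^{(7)}(10)) = −1/1209600 · (2.25509e-09 − 7.20000e-05) = 5.95219e-11.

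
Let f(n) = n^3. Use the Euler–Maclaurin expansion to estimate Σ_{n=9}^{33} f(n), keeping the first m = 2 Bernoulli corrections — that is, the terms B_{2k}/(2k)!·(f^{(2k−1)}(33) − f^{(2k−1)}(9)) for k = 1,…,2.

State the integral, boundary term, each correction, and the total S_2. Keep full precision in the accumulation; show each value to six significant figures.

∫_9^33 x^3 dx evaluates to 294840.
½[f(9) + f(33)] = ½[729.000 + 35937.0] = 18333.0.
So far: 313173.
k=1: B_{2}/(2)! × [f^{(1)}(33) − f^{(1)}(9)] = 1/12 × (3267.00 − 243.000) = 252.000.
After k=1: 313425.
k=2: B_{4}/(4)! × [f^{(3)}(33) − f^{(3)}(9)] = −1/720 × (6.00000 − 6.00000) = 0.00000.

S_2 ≈ 313425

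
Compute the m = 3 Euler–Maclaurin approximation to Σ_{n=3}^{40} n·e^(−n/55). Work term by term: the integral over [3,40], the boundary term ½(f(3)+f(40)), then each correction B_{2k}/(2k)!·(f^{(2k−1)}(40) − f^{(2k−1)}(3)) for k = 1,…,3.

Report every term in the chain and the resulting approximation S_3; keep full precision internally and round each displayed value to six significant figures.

S_3 ≈ 506.831

∫_3^40 x·e^(−x/55) dx evaluates to 495.809.
Endpoint term: (f(3) + f(40))/2 = (2.84075 + 19.3290)/2 = 11.0849.
So far: 506.894.
Order-1 term: 1/12 · (0.131789 − 0.895266) = -0.0636231.
Running total after k=1: 506.831.
Order-2 term: −1/720 · (0.000363054 − 0.000922015) = 7.76335e-07.
Running total after k=2: 506.831.
Order-3 term: 1/30240 · (2.25634e-07 − 5.11760e-07) = -9.46186e-12.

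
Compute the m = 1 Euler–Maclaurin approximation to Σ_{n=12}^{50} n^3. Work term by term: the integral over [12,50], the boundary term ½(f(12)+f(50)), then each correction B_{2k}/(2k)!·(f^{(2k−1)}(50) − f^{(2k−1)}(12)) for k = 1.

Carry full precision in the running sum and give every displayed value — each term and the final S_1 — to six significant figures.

S_1 ≈ 1.62127e+06

The integral term ∫_12^50 x^3 dx = 1.55732e+06.
½[f(12) + f(50)] = ½[1728.00 + 125000] = 63364.0.
Integral + boundary = 1.62068e+06.
Correction k=1: B_{2}/2! · (f^{(1)}(50) − f^{(1)}(12)) = 1/12 · (7500.00 − 432.000) = 589.000.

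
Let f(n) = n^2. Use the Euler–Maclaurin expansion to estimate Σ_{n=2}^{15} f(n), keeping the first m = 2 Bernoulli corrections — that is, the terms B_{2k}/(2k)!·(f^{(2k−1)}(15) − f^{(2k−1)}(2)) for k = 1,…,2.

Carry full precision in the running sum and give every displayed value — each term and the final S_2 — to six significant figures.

S_2 ≈ 1239.00

The integral term ∫_2^15 x^2 dx = 1122.33.
½[f(2) + f(15)] = ½[4.00000 + 225.000] = 114.500.
Running total after boundary: 1236.83.
k=1: B_{2}/(2)! × [f^{(1)}(15) − f^{(1)}(2)] = 1/12 × (30.0000 − 4.00000) = 2.16667.
Partial sum through k=1: 1239.00.
k=2: B_{4}/(4)! × [f^{(3)}(15) − f^{(3)}(2)] = −1/720 × (0.00000 − 0.00000) = 0.00000.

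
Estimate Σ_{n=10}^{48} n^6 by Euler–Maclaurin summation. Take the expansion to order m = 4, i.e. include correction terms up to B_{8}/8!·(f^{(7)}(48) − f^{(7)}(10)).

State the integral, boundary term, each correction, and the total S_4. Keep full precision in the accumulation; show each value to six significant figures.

S_4 ≈ 9.01086e+10

∫_10^48 x^6 dx evaluates to 8.38655e+10.
Endpoint term: (f(10) + f(48))/2 = (1.00000e+06 + 1.22306e+10)/2 = 6.11580e+09.
So far: 8.99813e+10.
Correction k=1: B_{2}/2! · (f^{(1)}(48) − f^{(1)}(10)) = 1/12 · (1.52882e+09 − 600000) = 1.27352e+08.
Partial sum through k=1: 9.01086e+10.
Correction k=2: B_{4}/4! · (f^{(3)}(48) − f^{(3)}(10)) = −1/720 · (1.32710e+07 − 120000) = -18265.3.
Partial sum through k=2: 9.01086e+10.
Correction k=3: B_{6}/6! · (f^{(5)}(48) − f^{(5)}(10)) = 1/30240 · (34560.0 − 7200.00) = 0.904762.
Partial sum through k=3: 9.01086e+10.
Correction k=4: B_{8}/8! · (f^{(7)}(48) − f^{(7)}(10)) = −1/1209600 · (0.00000 − 0.00000) = 0.00000.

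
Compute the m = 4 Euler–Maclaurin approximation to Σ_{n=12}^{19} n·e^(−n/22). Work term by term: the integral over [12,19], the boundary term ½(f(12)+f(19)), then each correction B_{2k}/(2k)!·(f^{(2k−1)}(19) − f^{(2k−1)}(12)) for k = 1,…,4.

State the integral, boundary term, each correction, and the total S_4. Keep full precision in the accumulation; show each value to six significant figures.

S_4 ≈ 60.6836

The integral term ∫_12^19 x·e^(−x/22) dx = 53.2178.
Endpoint term: (f(12) + f(19))/2 = (6.95494 + 8.01090)/2 = 7.48292.
Integral + boundary = 60.7007.
Order-1 term: 1/12 · (0.0574945 − 0.263445) = -0.0171625.
Running total after k=1: 60.6836.
Order-2 term: −1/720 · (0.00186105 − 0.00293926) = 1.49752e-06.
Running total after k=2: 60.6836.
Order-3 term: 1/30240 · (7.44484e-06 − 1.10211e-05) = -1.18262e-10.
Running total after k=3: 60.6836.
Order-4 term: −1/1209600 · (2.28193e-08 − 3.29945e-08) = 8.41204e-15.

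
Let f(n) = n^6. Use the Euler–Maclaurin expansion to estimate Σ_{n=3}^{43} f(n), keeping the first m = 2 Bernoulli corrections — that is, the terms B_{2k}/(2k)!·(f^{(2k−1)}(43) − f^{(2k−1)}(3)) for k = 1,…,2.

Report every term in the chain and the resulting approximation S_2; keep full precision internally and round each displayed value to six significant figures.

The integral term ∫_3^43 x^6 dx = 3.88312e+10.
½[f(3) + f(43)] = ½[729.000 + 6.32136e+09] = 3.16068e+09.
Integral + boundary = 4.19919e+10.
k=1: B_{2}/(2)! × [f^{(1)}(43) − f^{(1)}(3)] = 1/12 × (8.82051e+08 − 1458.00) = 7.35041e+07.
Running total after k=1: 4.20654e+10.
k=2: B_{4}/(4)! × [f^{(3)}(43) − f^{(3)}(3)] = −1/720 × (9.54084e+06 − 3240.00) = -13246.7.

S_2 ≈ 4.20654e+10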